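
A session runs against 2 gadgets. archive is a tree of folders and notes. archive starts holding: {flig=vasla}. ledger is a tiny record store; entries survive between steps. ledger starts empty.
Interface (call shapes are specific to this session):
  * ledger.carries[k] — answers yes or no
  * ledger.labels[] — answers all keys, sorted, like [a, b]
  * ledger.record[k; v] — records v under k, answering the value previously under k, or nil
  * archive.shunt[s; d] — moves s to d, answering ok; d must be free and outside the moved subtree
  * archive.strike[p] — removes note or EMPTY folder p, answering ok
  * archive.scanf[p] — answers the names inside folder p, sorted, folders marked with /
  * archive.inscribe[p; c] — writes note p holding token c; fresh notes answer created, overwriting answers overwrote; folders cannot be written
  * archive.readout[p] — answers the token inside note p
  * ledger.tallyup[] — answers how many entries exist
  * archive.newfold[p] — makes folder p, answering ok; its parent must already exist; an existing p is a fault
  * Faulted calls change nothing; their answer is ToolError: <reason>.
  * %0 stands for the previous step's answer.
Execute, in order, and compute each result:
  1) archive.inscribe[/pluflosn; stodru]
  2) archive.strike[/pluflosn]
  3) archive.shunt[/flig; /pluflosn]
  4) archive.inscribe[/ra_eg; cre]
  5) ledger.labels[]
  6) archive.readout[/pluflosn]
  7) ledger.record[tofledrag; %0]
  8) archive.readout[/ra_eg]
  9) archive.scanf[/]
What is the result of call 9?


Answer: [pluflosn, ra_eg]

Derivation:
→ archive.inscribe(p→/pluflosn, c→stodru)
← created
→ archive.strike(p→/pluflosn)
← ok
→ archive.shunt(s→/flig, d→/pluflosn)
← ok
→ archive.inscribe(p→/ra_eg, c→cre)
← created
→ ledger.labels()
← []
→ archive.readout(p→/pluflosn)
← vasla
→ ledger.record(k→tofledrag, v→%0)
← nil
→ archive.readout(p→/ra_eg)
← cre
→ archive.scanf(p→/)
← [pluflosn, ra_eg]


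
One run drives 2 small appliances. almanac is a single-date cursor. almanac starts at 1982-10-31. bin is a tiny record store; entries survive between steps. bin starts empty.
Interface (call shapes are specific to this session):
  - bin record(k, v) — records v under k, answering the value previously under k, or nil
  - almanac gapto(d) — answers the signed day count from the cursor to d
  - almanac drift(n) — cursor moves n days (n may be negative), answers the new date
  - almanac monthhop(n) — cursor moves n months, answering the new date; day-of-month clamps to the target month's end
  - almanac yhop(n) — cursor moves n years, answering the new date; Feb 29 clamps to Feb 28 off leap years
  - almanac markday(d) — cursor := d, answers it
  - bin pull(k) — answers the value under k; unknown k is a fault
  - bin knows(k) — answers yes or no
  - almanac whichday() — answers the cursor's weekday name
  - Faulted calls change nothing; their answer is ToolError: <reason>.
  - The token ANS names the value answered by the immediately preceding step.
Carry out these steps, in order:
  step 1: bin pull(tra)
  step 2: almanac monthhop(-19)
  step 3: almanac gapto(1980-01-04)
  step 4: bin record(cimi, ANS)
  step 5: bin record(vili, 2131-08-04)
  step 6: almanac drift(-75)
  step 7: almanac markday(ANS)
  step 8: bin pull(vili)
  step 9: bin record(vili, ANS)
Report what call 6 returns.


Calling bin pull passing k→tra, and get ToolError: no such key tra.
Now I run almanac monthhop passing n→-19, and see 1981-03-31.
Next I call almanac gapto passing d→1980-01-04, → -452.
I call bin record passing k→cimi, v→ANS, yielding nil.
Invoking bin record passing k→vili, v→2131-08-04, → nil.
Invoking almanac drift passing n→-75, — result: 1981-01-15.
I try almanac markday passing d→ANS, yielding 1981-01-15.
Now I run bin pull passing k→vili, → 2131-08-04.
Now I run bin record passing k→vili, v→ANS: 2131-08-04.

Answer: 1981-01-15


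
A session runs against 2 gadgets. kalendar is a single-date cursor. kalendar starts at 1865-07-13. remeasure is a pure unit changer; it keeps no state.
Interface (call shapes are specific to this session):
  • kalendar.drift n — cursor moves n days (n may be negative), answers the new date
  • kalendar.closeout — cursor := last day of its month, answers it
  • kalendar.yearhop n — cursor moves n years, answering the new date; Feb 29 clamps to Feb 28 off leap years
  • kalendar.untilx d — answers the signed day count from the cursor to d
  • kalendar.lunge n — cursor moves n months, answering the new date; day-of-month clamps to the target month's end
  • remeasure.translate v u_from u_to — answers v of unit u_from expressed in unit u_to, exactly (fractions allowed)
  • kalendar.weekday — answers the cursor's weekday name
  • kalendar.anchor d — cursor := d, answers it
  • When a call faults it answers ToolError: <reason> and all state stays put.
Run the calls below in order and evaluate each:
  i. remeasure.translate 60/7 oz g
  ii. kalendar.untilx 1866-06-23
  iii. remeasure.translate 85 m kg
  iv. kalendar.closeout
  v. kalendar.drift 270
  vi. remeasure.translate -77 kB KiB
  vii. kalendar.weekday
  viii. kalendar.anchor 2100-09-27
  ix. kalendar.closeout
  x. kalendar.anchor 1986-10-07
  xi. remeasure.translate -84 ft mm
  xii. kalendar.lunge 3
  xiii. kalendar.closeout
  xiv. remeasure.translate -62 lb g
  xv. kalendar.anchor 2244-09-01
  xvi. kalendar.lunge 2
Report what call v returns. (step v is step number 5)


Invoking translate on 60/7, oz, g, yielding 19439673/80000.
Next I call untilx on 1866-06-23, yielding 345.
Now I run translate on 85, m, kg: ToolError: incompatible units.
I use closeout, which returns 1865-07-31.
Next I call drift on 270, — result: 1866-04-27.
I use translate on -77, kB, KiB, and get -9625/128.
Next I call weekday, and see Friday.
Now I run anchor on 2100-09-27, and observe 2100-09-27.
Now I run closeout, → 2100-09-30.
I call anchor on 1986-10-07, yielding 1986-10-07.
Next I call translate on -84, ft, mm, — result: -128016/5.
Next I call lunge on 3, giving 1987-01-07.
Then closeout, giving 1987-01-31.
I use translate on -62, lb, g, which returns -1406136347/50000.
Now I run anchor on 2244-09-01, — result: 2244-09-01.
I run lunge on 2, → 2244-11-01.

Answer: 1866-04-27


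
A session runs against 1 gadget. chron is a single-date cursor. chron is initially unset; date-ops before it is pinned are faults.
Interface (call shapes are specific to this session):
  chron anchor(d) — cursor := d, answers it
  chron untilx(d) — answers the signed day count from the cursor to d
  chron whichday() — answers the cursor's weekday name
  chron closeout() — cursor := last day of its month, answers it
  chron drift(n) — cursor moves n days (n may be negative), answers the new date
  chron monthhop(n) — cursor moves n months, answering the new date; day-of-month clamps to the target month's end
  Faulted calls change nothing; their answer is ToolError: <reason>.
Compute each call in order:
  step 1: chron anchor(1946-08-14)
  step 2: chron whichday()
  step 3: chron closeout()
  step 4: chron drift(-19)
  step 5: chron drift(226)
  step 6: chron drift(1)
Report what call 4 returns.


Answer: 1946-08-12

Derivation:
I run chron anchor passing d: 1946-08-14, and see 1946-08-14.
Next I call chron whichday(), giving Wednesday.
I call chron closeout(), giving 1946-08-31.
I use chron drift passing n: -19, and get 1946-08-12.
I invoke chron drift passing n: 226, and observe 1947-03-26.
I use chron drift passing n: 1: 1947-03-27.


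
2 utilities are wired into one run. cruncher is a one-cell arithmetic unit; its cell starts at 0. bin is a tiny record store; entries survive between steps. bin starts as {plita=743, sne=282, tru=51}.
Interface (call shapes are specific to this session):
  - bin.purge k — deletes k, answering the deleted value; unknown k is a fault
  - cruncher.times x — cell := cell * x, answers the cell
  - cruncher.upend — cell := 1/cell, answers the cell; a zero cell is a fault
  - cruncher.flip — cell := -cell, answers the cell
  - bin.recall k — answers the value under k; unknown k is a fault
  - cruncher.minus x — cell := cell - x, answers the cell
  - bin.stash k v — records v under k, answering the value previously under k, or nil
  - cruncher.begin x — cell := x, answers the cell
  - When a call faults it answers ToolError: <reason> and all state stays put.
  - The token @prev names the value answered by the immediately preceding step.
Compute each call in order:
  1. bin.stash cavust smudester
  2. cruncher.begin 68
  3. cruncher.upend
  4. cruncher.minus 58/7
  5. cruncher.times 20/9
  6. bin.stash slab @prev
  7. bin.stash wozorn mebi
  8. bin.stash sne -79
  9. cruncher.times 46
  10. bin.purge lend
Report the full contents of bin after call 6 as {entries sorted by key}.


Answer: {cavust=smudester, plita=743, slab=-19685/1071, sne=282, tru=51}

Derivation:
>> bin.stash(k=cavust, v=smudester)
<< nil
>> cruncher.begin(x=68)
<< 68
>> cruncher.upend()
<< 1/68
>> cruncher.minus(x=58/7)
<< -3937/476
>> cruncher.times(x=20/9)
<< -19685/1071
>> bin.stash(k=slab, v=@prev)
<< nil
>> bin.stash(k=wozorn, v=mebi)
<< nil
>> bin.stash(k=sne, v=-79)
<< 282
>> cruncher.times(x=46)
<< -905510/1071
>> bin.purge(k=lend)
<< ToolError: no such key lend


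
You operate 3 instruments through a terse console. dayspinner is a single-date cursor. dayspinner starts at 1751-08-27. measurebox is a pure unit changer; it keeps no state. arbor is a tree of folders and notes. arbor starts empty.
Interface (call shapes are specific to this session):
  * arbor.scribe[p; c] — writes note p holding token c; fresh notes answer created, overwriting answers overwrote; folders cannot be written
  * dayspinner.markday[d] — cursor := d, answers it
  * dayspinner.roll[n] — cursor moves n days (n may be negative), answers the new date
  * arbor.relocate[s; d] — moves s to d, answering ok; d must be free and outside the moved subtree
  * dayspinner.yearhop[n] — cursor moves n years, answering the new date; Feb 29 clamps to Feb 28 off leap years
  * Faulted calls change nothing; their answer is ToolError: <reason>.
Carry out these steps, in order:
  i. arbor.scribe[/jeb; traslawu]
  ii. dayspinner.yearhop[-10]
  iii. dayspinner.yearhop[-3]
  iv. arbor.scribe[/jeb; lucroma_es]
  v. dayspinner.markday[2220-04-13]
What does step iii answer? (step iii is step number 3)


Answer: 1738-08-27

Derivation:
~$ scribe p→/jeb c→traslawu
:: created
~$ yearhop n→-10
:: 1741-08-27
~$ yearhop n→-3
:: 1738-08-27
~$ scribe p→/jeb c→lucroma_es
:: overwrote
~$ markday d→2220-04-13
:: 2220-04-13


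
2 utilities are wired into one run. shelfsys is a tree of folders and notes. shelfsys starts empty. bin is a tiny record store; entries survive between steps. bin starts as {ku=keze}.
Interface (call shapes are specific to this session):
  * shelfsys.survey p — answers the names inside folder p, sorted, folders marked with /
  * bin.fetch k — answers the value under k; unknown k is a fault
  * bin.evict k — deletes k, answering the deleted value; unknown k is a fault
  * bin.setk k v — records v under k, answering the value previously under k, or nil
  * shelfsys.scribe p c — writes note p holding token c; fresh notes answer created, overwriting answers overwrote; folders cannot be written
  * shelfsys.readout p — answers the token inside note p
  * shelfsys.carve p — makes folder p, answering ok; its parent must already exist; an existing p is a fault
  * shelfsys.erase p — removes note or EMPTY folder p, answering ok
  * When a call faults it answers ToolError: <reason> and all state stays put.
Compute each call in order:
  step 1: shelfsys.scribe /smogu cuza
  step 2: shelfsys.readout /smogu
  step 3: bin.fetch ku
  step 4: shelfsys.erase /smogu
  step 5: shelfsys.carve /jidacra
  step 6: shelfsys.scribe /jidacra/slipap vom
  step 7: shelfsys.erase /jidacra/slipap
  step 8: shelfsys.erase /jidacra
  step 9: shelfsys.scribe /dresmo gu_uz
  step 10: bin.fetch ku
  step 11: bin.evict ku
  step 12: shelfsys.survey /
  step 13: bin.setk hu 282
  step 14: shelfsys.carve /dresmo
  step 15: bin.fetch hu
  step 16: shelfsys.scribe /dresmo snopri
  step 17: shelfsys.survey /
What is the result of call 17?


Answer: [dresmo]

Derivation:
-> scribe(p='/smogu', c='cuza')
<- created
-> readout(p='/smogu')
<- cuza
-> fetch(k='ku')
<- keze
-> erase(p='/smogu')
<- ok
-> carve(p='/jidacra')
<- ok
-> scribe(p='/jidacra/slipap', c='vom')
<- created
-> erase(p='/jidacra/slipap')
<- ok
-> erase(p='/jidacra')
<- ok
-> scribe(p='/dresmo', c='gu_uz')
<- created
-> fetch(k='ku')
<- keze
-> evict(k='ku')
<- keze
-> survey(p='/')
<- [dresmo]
-> setk(k='hu', v='282')
<- nil
-> carve(p='/dresmo')
<- ToolError: exists
-> fetch(k='hu')
<- 282
-> scribe(p='/dresmo', c='snopri')
<- overwrote
-> survey(p='/')
<- [dresmo]


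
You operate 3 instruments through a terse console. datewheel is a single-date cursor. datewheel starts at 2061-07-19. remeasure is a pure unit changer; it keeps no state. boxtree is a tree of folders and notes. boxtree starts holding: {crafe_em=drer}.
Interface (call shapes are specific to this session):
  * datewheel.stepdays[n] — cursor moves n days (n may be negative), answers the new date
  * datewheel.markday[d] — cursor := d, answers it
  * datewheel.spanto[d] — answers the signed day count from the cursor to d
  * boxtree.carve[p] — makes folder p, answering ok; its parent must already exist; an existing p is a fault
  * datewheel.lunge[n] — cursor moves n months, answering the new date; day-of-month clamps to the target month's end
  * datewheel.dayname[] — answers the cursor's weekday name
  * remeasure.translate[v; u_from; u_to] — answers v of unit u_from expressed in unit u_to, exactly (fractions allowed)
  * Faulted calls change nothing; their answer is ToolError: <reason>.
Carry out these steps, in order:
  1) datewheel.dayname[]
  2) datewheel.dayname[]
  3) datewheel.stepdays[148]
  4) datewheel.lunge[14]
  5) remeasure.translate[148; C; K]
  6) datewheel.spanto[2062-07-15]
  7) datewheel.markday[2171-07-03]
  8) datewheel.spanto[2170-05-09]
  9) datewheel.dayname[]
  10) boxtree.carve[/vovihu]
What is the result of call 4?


Answer: 2063-02-14

Derivation:
I use datewheel.dayname, yielding Tuesday.
I try datewheel.dayname, and observe Tuesday.
I invoke datewheel.stepdays on n=148, which returns 2061-12-14.
I run datewheel.lunge on n=14, which returns 2063-02-14.
I call remeasure.translate on v=148, u_from=C, u_to=K, and get 8423/20.
I call datewheel.spanto on d=2062-07-15, and observe -214.
Using datewheel.markday on d=2171-07-03, and see 2171-07-03.
I use datewheel.spanto on d=2170-05-09, and see -420.
I use datewheel.dayname, → Wednesday.
I run boxtree.carve on p=/vovihu, and see ok.


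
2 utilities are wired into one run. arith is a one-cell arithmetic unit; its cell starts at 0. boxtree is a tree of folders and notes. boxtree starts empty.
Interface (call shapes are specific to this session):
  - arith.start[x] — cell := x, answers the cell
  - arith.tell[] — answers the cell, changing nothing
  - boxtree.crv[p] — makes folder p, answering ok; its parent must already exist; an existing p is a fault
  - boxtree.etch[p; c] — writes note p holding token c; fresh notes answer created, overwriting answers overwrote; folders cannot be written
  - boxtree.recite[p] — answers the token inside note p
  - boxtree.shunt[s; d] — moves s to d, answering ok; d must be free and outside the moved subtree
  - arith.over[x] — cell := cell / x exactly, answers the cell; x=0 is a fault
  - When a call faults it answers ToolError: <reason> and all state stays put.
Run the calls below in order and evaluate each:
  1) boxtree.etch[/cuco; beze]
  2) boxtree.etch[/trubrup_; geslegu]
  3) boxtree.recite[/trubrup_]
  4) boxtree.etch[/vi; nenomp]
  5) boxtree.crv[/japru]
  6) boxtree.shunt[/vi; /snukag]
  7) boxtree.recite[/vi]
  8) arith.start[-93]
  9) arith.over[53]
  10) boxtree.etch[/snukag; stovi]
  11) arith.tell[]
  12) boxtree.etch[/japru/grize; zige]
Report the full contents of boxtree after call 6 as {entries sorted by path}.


! 1. boxtree.etch(/cuco, beze) => created
! 2. boxtree.etch(/trubrup_, geslegu) => created
! 3. boxtree.recite(/trubrup_) => geslegu
! 4. boxtree.etch(/vi, nenomp) => created
! 5. boxtree.crv(/japru) => ok
! 6. boxtree.shunt(/vi, /snukag) => ok
! 7. boxtree.recite(/vi) => ToolError: not found
! 8. arith.start(-93) => -93
! 9. arith.over(53) => -93/53
! 10. boxtree.etch(/snukag, stovi) => overwrote
! 11. arith.tell() => -93/53
! 12. boxtree.etch(/japru/grize, zige) => created

Answer: {cuco=beze, japru/, snukag=nenomp, trubrup_=geslegu}


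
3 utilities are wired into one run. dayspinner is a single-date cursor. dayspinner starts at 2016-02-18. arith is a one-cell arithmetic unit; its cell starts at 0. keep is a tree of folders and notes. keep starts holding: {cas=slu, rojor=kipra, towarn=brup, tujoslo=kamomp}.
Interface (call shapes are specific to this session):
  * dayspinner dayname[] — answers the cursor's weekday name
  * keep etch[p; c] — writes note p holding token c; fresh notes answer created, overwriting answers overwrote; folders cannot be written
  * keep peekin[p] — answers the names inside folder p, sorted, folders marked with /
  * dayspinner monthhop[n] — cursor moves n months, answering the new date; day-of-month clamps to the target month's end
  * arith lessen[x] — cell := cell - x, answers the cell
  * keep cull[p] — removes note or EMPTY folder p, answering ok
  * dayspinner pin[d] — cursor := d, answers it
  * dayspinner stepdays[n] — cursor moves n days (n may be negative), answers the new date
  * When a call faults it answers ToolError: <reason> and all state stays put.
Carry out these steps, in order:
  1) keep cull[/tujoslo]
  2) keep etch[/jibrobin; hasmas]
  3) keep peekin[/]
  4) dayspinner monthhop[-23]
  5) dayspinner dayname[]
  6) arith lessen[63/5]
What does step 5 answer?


==> keep cull(p: /tujoslo)
<== ok
==> keep etch(p: /jibrobin, c: hasmas)
<== created
==> keep peekin(p: /)
<== [cas, jibrobin, rojor, towarn]
==> dayspinner monthhop(n: -23)
<== 2014-03-18
==> dayspinner dayname()
<== Tuesday
==> arith lessen(x: 63/5)
<== -63/5

Answer: Tuesday


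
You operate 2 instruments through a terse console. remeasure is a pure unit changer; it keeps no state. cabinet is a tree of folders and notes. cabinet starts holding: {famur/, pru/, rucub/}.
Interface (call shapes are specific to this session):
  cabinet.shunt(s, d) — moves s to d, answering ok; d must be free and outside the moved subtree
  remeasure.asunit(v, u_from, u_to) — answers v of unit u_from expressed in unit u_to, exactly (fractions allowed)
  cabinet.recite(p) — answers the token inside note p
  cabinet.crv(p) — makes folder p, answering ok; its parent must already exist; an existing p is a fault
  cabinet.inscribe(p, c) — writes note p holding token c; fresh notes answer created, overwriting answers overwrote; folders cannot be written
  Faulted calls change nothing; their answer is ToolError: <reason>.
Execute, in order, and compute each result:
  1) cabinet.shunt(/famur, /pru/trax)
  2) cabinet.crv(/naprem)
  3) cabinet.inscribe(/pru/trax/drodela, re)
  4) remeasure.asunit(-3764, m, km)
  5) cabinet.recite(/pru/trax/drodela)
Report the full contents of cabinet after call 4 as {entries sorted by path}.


Answer: {naprem/, pru/, pru/trax/, pru/trax/drodela=re, rucub/}

Derivation:
% cabinet.shunt(s: /famur, d: /pru/trax) == ok
% cabinet.crv(p: /naprem) == ok
% cabinet.inscribe(p: /pru/trax/drodela, c: re) == created
% remeasure.asunit(v: -3764, u_from: m, u_to: km) == -941/250
% cabinet.recite(p: /pru/trax/drodela) == re


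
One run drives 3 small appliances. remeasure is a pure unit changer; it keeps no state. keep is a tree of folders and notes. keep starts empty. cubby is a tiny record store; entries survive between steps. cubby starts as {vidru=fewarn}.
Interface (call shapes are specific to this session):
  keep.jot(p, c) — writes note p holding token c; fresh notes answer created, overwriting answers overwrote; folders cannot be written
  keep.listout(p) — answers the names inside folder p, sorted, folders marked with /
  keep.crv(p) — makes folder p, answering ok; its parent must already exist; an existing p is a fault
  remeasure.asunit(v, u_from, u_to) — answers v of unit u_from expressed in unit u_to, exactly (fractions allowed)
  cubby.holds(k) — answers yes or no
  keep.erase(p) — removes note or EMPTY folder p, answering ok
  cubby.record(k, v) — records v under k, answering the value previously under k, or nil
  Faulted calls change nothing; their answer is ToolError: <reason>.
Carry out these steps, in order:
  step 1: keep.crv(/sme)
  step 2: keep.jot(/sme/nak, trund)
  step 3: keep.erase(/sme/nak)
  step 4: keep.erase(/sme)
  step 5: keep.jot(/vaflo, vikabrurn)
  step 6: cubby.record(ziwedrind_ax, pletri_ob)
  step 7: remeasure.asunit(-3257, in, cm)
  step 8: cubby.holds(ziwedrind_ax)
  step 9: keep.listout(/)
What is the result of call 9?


[in] crv p→/sme
  ok
[in] jot p→/sme/nak c→trund
  created
[in] erase p→/sme/nak
  ok
[in] erase p→/sme
  ok
[in] jot p→/vaflo c→vikabrurn
  created
[in] record k→ziwedrind_ax v→pletri_ob
  nil
[in] asunit v→-3257 u_from→in u_to→cm
  -413639/50
[in] holds k→ziwedrind_ax
  yes
[in] listout p→/
  [vaflo]

Answer: [vaflo]


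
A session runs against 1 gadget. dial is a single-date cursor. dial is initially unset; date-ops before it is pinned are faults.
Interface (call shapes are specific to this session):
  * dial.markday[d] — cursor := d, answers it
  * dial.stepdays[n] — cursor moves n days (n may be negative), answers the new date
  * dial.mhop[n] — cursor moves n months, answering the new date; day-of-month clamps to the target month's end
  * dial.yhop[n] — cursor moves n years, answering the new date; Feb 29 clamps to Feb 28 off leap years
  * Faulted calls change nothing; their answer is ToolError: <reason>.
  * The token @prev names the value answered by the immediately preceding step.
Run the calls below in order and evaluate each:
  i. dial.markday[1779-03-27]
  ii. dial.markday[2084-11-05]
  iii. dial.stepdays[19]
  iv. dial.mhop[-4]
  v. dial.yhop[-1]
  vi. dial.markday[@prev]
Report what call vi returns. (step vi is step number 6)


Answer: 2083-07-24

Derivation:
→ dial.markday(d: 1779-03-27)
← 1779-03-27
→ dial.markday(d: 2084-11-05)
← 2084-11-05
→ dial.stepdays(n: 19)
← 2084-11-24
→ dial.mhop(n: -4)
← 2084-07-24
→ dial.yhop(n: -1)
← 2083-07-24
→ dial.markday(d: @prev)
← 2083-07-24


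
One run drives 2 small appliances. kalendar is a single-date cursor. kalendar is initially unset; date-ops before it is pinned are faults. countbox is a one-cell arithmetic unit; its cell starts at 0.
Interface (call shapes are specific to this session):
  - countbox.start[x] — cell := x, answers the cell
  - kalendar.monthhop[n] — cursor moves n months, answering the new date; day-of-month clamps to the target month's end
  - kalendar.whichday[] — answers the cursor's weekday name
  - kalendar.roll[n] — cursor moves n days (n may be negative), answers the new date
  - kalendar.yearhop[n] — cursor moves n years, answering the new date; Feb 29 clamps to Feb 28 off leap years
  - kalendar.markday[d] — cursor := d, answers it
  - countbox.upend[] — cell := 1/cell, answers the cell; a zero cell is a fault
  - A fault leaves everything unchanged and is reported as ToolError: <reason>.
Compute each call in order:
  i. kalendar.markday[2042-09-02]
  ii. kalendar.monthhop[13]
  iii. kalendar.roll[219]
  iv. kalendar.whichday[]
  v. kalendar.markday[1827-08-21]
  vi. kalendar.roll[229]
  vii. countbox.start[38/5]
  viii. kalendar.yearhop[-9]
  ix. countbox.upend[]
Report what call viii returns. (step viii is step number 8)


Answer: 1819-04-06

Derivation:
> kalendar.markday d: 2042-09-02
[out] 2042-09-02
> kalendar.monthhop n: 13
[out] 2043-10-02
> kalendar.roll n: 219
[out] 2044-05-08
> kalendar.whichday
[out] Sunday
> kalendar.markday d: 1827-08-21
[out] 1827-08-21
> kalendar.roll n: 229
[out] 1828-04-06
> countbox.start x: 38/5
[out] 38/5
> kalendar.yearhop n: -9
[out] 1819-04-06
> countbox.upend
[out] 5/38


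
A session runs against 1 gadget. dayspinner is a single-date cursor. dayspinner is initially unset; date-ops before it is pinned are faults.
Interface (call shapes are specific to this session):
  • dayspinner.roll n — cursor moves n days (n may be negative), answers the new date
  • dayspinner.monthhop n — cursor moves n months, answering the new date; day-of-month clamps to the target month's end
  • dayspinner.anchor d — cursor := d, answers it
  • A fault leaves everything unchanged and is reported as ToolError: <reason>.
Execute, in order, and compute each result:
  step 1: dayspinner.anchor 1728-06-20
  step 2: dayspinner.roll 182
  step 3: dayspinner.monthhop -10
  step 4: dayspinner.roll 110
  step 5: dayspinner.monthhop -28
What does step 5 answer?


I invoke anchor(d=1728-06-20), yielding 1728-06-20.
Invoking roll(n=182), yielding 1728-12-19.
I call monthhop(n=-10), which returns 1728-02-19.
I run roll(n=110), yielding 1728-06-08.
I call monthhop(n=-28), → 1726-02-08.

Answer: 1726-02-08


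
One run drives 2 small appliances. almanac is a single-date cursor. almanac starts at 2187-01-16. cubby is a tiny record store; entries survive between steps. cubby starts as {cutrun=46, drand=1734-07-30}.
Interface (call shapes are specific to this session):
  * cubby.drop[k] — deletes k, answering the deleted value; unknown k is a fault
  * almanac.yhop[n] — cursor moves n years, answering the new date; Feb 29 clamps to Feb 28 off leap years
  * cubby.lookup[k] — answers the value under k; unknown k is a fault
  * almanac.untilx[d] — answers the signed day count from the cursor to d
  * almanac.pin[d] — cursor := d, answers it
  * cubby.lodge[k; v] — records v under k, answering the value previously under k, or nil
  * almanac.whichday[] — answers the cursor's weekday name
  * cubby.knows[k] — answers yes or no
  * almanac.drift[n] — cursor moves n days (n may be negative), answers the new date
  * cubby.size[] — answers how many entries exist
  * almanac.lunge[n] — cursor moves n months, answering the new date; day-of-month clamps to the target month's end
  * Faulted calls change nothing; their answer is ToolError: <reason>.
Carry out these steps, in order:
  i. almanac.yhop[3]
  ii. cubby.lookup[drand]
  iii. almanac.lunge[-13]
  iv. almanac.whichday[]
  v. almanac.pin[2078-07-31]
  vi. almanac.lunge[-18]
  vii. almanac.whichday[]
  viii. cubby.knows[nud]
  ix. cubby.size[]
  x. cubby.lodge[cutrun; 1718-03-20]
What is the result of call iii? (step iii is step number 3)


Answer: 2188-12-16

Derivation:
I invoke almanac.yhop using n='3', — result: 2190-01-16.
Using cubby.lookup using k='drand', — result: 1734-07-30.
Next I call almanac.lunge using n='-13', which returns 2188-12-16.
Calling almanac.whichday(), and see Tuesday.
Next I call almanac.pin using d='2078-07-31': 2078-07-31.
Invoking almanac.lunge using n='-18', which returns 2077-01-31.
Then almanac.whichday, → Sunday.
I call cubby.knows using k='nud', which returns no.
Now I run cubby.size: 2.
I call cubby.lodge using k='cutrun', v='1718-03-20', and see 46.


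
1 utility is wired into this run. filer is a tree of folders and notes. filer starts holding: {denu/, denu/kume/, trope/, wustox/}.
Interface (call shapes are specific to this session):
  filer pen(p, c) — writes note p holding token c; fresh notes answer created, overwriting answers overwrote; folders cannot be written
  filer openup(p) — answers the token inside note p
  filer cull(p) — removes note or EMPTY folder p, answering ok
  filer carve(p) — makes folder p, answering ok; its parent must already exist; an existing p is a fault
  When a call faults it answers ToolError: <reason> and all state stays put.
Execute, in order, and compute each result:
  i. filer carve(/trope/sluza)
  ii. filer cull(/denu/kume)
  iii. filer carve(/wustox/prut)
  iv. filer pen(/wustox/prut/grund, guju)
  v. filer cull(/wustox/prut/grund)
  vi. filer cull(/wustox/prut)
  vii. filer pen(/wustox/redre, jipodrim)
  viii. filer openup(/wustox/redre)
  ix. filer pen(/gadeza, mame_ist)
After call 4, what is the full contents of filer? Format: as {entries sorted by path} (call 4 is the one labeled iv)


→ filer carve(p: /trope/sluza)
← ok
→ filer cull(p: /denu/kume)
← ok
→ filer carve(p: /wustox/prut)
← ok
→ filer pen(p: /wustox/prut/grund, c: guju)
← created
→ filer cull(p: /wustox/prut/grund)
← ok
→ filer cull(p: /wustox/prut)
← ok
→ filer pen(p: /wustox/redre, c: jipodrim)
← created
→ filer openup(p: /wustox/redre)
← jipodrim
→ filer pen(p: /gadeza, c: mame_ist)
← created

Answer: {denu/, trope/, trope/sluza/, wustox/, wustox/prut/, wustox/prut/grund=guju}


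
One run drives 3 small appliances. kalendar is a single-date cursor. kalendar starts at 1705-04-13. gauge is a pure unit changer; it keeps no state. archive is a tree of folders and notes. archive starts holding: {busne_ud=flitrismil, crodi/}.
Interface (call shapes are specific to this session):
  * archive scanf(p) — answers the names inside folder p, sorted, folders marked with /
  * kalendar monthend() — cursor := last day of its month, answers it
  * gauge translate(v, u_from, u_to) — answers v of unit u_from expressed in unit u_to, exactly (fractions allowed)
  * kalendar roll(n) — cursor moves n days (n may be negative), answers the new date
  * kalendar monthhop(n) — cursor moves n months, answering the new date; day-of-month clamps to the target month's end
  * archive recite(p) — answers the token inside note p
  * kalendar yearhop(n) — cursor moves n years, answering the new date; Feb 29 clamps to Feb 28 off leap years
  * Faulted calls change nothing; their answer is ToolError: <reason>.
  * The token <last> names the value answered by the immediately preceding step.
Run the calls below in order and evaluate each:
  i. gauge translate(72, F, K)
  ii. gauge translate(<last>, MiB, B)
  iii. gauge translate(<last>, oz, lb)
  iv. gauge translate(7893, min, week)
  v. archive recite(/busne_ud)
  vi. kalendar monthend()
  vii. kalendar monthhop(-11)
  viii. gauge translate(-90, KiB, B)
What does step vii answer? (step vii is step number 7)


Then gauge translate on 72, F, K, and see 53167/180.
Calling gauge translate on <last>, MiB, B, and observe 13937410048/45.
I call gauge translate on <last>, oz, lb, giving 871088128/45.
I use gauge translate on 7893, min, week, → 877/1120.
Then archive recite on /busne_ud, — result: flitrismil.
Next I call kalendar monthend, giving 1705-04-30.
Now I run kalendar monthhop on -11, → 1704-05-30.
I invoke gauge translate on -90, KiB, B, yielding -92160.

Answer: 1704-05-30


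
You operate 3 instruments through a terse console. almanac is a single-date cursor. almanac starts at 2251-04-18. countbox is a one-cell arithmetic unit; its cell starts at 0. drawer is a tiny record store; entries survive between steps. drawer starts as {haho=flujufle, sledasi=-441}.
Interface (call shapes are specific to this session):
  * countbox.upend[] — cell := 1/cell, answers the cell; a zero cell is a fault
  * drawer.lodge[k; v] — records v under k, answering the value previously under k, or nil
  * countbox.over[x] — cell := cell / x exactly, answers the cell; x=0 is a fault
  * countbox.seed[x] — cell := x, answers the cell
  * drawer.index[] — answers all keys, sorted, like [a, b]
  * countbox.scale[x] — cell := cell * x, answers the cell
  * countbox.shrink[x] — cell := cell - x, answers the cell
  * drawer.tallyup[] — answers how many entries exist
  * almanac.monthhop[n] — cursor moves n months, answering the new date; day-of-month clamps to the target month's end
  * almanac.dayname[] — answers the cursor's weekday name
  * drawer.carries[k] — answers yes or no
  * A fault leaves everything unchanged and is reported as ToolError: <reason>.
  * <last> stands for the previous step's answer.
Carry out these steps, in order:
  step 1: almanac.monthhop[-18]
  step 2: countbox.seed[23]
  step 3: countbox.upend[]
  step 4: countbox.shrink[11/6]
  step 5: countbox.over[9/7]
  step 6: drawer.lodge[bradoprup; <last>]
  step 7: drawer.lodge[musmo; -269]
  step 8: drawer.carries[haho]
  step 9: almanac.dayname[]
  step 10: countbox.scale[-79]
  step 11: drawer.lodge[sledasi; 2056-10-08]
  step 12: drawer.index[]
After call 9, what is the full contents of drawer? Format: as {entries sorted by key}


Answer: {bradoprup=-1729/1242, haho=flujufle, musmo=-269, sledasi=-441}

Derivation:
! 1. almanac.monthhop(n: -18) == 2249-10-18
! 2. countbox.seed(x: 23) == 23
! 3. countbox.upend() == 1/23
! 4. countbox.shrink(x: 11/6) == -247/138
! 5. countbox.over(x: 9/7) == -1729/1242
! 6. drawer.lodge(k: bradoprup, v: <last>) == nil
! 7. drawer.lodge(k: musmo, v: -269) == nil
! 8. drawer.carries(k: haho) == yes
! 9. almanac.dayname() == Thursday
! 10. countbox.scale(x: -79) == 136591/1242
! 11. drawer.lodge(k: sledasi, v: 2056-10-08) == -441
! 12. drawer.index() == [bradoprup, haho, musmo, sledasi]


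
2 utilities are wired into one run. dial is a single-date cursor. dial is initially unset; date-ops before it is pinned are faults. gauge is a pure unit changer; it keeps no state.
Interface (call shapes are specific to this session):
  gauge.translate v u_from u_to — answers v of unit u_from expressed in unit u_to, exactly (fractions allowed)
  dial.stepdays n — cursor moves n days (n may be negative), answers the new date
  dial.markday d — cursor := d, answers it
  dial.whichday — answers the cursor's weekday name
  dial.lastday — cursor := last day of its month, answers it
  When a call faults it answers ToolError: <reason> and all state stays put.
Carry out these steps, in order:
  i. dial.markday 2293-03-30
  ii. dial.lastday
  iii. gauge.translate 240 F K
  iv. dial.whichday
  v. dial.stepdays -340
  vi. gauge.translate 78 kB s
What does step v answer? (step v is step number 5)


==> markday(d=2293-03-30)
<== 2293-03-30
==> lastday()
<== 2293-03-31
==> translate(v=240, u_from=F, u_to=K)
<== 69967/180
==> whichday()
<== Friday
==> stepdays(n=-340)
<== 2292-04-25
==> translate(v=78, u_from=kB, u_to=s)
<== ToolError: incompatible units

Answer: 2292-04-25


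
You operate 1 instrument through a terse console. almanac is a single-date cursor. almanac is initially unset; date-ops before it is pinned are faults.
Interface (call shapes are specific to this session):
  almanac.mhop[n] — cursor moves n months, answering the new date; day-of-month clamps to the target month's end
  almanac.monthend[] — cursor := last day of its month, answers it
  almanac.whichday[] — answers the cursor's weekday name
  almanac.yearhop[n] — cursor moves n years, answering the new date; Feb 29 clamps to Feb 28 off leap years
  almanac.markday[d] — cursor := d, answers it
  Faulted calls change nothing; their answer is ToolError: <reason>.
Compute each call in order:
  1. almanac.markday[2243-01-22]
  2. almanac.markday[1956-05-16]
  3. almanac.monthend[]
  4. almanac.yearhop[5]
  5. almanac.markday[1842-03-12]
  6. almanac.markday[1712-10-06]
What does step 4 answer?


Answer: 1961-05-31

Derivation:
$ almanac.markday 2243-01-22
[out] 2243-01-22
$ almanac.markday 1956-05-16
[out] 1956-05-16
$ almanac.monthend
[out] 1956-05-31
$ almanac.yearhop 5
[out] 1961-05-31
$ almanac.markday 1842-03-12
[out] 1842-03-12
$ almanac.markday 1712-10-06
[out] 1712-10-06


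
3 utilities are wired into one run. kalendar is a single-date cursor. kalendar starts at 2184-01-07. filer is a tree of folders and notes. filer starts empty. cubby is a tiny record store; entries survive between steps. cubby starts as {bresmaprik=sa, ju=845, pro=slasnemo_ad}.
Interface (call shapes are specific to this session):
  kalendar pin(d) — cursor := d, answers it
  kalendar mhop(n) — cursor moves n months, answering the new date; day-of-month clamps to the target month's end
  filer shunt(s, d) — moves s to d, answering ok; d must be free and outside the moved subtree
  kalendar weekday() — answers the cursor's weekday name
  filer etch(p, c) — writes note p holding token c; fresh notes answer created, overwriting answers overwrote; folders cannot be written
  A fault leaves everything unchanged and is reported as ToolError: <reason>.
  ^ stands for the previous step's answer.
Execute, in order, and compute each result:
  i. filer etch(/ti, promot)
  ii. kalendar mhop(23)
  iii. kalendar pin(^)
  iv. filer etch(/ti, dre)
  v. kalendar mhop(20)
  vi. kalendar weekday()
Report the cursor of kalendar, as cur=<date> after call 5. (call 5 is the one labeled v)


·→ filer etch(p=/ti, c=promot)
·← created
·→ kalendar mhop(n=23)
·← 2185-12-07
·→ kalendar pin(d=^)
·← 2185-12-07
·→ filer etch(p=/ti, c=dre)
·← overwrote
·→ kalendar mhop(n=20)
·← 2187-08-07
·→ kalendar weekday()
·← Tuesday

Answer: cur=2187-08-07


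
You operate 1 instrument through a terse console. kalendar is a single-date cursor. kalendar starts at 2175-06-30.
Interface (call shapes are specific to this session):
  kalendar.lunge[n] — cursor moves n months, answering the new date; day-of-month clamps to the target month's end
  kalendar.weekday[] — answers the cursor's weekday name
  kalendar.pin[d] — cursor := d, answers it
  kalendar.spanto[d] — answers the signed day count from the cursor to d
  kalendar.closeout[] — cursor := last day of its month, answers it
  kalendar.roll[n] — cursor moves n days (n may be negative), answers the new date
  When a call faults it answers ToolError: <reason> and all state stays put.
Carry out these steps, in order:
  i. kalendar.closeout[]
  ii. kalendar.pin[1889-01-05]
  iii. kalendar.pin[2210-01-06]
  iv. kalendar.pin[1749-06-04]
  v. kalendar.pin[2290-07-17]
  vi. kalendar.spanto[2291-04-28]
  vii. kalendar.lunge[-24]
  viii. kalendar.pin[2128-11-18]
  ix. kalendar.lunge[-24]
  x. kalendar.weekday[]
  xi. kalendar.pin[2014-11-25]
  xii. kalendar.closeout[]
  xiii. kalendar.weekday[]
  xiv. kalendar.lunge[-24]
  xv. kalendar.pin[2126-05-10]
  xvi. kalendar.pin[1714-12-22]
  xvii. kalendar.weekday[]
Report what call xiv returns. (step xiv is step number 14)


·→ kalendar.closeout()
·← 2175-06-30
·→ kalendar.pin(d='1889-01-05')
·← 1889-01-05
·→ kalendar.pin(d='2210-01-06')
·← 2210-01-06
·→ kalendar.pin(d='1749-06-04')
·← 1749-06-04
·→ kalendar.pin(d='2290-07-17')
·← 2290-07-17
·→ kalendar.spanto(d='2291-04-28')
·← 285
·→ kalendar.lunge(n='-24')
·← 2288-07-17
·→ kalendar.pin(d='2128-11-18')
·← 2128-11-18
·→ kalendar.lunge(n='-24')
·← 2126-11-18
·→ kalendar.weekday()
·← Monday
·→ kalendar.pin(d='2014-11-25')
·← 2014-11-25
·→ kalendar.closeout()
·← 2014-11-30
·→ kalendar.weekday()
·← Sunday
·→ kalendar.lunge(n='-24')
·← 2012-11-30
·→ kalendar.pin(d='2126-05-10')
·← 2126-05-10
·→ kalendar.pin(d='1714-12-22')
·← 1714-12-22
·→ kalendar.weekday()
·← Saturday

Answer: 2012-11-30


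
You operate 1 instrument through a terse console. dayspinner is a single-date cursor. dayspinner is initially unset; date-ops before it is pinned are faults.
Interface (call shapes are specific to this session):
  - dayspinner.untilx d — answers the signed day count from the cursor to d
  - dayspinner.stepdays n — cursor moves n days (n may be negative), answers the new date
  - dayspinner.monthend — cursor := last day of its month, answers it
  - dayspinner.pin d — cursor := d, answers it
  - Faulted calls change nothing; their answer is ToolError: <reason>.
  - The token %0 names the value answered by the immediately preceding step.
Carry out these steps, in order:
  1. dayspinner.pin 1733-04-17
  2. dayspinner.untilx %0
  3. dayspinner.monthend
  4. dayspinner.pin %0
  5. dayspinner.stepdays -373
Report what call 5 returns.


>>> pin d='1733-04-17'
  1733-04-17
>>> untilx d='%0'
  0
>>> monthend
  1733-04-30
>>> pin d='%0'
  1733-04-30
>>> stepdays n='-373'
  1732-04-22

Answer: 1732-04-22
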